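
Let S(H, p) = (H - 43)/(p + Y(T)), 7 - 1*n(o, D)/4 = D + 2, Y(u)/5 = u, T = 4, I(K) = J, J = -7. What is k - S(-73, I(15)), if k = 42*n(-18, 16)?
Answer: -23908/13 ≈ -1839.1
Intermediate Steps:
I(K) = -7
Y(u) = 5*u
n(o, D) = 20 - 4*D (n(o, D) = 28 - 4*(D + 2) = 28 - 4*(2 + D) = 28 + (-8 - 4*D) = 20 - 4*D)
S(H, p) = (-43 + H)/(20 + p) (S(H, p) = (H - 43)/(p + 5*4) = (-43 + H)/(p + 20) = (-43 + H)/(20 + p))
k = -1848 (k = 42*(20 - 4*16) = 42*(20 - 64) = 42*(-44) = -1848)
k - S(-73, I(15)) = -1848 - (-43 - 73)/(20 - 7) = -1848 - (-116)/13 = -1848 - 1*(-116/13) = -1848 + 116/13 = -23908/13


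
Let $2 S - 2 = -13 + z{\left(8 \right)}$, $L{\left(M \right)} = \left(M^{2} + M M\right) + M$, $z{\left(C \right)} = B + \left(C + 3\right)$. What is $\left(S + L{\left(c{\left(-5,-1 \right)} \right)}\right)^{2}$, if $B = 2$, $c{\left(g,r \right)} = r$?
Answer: $4$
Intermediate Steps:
$z{\left(C \right)} = 5 + C$ ($z{\left(C \right)} = 2 + \left(C + 3\right) = 2 + \left(3 + C\right) = 5 + C$)
$L{\left(M \right)} = M + 2 M^{2}$ ($L{\left(M \right)} = \left(M^{2} + M^{2}\right) + M = 2 M^{2} + M = M + 2 M^{2}$)
$S = 1$ ($S = 1 + \frac{-13 + \left(5 + 8\right)}{2} = 1 + \frac{-13 + 13}{2} = 1 + \frac{1}{2} \cdot 0 = 1 + 0 = 1$)
$\left(S + L{\left(c{\left(-5,-1 \right)} \right)}\right)^{2} = \left(1 - \left(1 + 2 \left(-1\right)\right)\right)^{2} = \left(1 - \left(1 - 2\right)\right)^{2} = \left(1 - -1\right)^{2} = \left(1 + 1\right)^{2} = 2^{2} = 4$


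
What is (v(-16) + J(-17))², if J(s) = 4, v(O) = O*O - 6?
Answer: 64516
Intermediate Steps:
v(O) = -6 + O² (v(O) = O² - 6 = -6 + O²)
(v(-16) + J(-17))² = ((-6 + (-16)²) + 4)² = ((-6 + 256) + 4)² = (250 + 4)² = 254² = 64516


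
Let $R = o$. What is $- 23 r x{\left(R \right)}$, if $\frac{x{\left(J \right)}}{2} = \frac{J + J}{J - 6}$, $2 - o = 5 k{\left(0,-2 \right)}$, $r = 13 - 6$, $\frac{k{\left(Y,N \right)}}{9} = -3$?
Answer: $- \frac{88228}{131} \approx -673.5$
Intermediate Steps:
$k{\left(Y,N \right)} = -27$ ($k{\left(Y,N \right)} = 9 \left(-3\right) = -27$)
$r = 7$ ($r = 13 - 6 = 7$)
$o = 137$ ($o = 2 - 5 \left(-27\right) = 2 - -135 = 2 + 135 = 137$)
$R = 137$
$x{\left(J \right)} = \frac{4 J}{-6 + J}$ ($x{\left(J \right)} = 2 \frac{J + J}{J - 6} = 2 \frac{2 J}{-6 + J} = \frac{4 J}{-6 + J}$)
$- 23 r x{\left(R \right)} = \left(-23\right) 7 \cdot 4 \cdot 137 \frac{1}{-6 + 137} = - 161 \cdot 4 \cdot 137 \cdot \frac{1}{131} = \left(-161\right) \frac{548}{131} = - \frac{88228}{131}$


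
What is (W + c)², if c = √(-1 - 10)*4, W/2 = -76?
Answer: 22928 - 1216*I*√11 ≈ 22928.0 - 4033.0*I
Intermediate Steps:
W = -152 (W = 2*(-76) = -152)
c = 4*I*√11 (c = √(-11)*4 = (I*√11)*4 = 4*I*√11 ≈ 13.266*I)
(W + c)² = (-152 + 4*I*√11)²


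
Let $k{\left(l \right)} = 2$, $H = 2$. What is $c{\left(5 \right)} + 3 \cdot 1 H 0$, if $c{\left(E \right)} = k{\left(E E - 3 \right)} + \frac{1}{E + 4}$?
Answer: $\frac{19}{9} \approx 2.1111$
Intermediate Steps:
$c{\left(E \right)} = 2 + \frac{1}{4 + E}$ ($c{\left(E \right)} = 2 + \frac{1}{E + 4} = 2 + \frac{1}{4 + E}$)
$c{\left(5 \right)} + 3 \cdot 1 H 0 = \frac{9 + 2 \cdot 5}{4 + 5} + 3 \cdot 1 \cdot 2 \cdot 0 = \frac{9 + 10}{9} + 3 \cdot 2 \cdot 0 = \frac{1}{9} \cdot 19 + 6 \cdot 0 = \frac{19}{9} + 0 = \frac{19}{9}$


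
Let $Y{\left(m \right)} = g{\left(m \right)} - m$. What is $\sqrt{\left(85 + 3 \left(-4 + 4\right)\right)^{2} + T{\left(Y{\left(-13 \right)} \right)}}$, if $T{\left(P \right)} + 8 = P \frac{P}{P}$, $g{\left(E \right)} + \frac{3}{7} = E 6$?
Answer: $\frac{\sqrt{350427}}{7} \approx 84.567$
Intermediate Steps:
$g{\left(E \right)} = - \frac{3}{7} + 6 E$ ($g{\left(E \right)} = - \frac{3}{7} + E 6 = - \frac{3}{7} + 6 E$)
$Y{\left(m \right)} = - \frac{3}{7} + 5 m$ ($Y{\left(m \right)} = \left(- \frac{3}{7} + 6 m\right) - m = - \frac{3}{7} + 5 m$)
$T{\left(P \right)} = -8 + P$ ($T{\left(P \right)} = -8 + P \frac{P}{P} = -8 + P 1 = -8 + P$)
$\sqrt{\left(85 + 3 \left(-4 + 4\right)\right)^{2} + T{\left(Y{\left(-13 \right)} \right)}} = \sqrt{\left(85 + 3 \left(-4 + 4\right)\right)^{2} + \left(-8 + \left(- \frac{3}{7} + 5 \left(-13\right)\right)\right)} = \sqrt{\left(85 + 3 \cdot 0\right)^{2} - \frac{514}{7}} = \sqrt{\left(85 + 0\right)^{2} - \frac{514}{7}} = \sqrt{85^{2} - \frac{514}{7}} = \sqrt{7225 - \frac{514}{7}} = \sqrt{\frac{50061}{7}} = \frac{\sqrt{350427}}{7}$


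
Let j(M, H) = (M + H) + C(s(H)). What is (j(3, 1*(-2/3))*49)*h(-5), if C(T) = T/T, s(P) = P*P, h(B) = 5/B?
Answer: -490/3 ≈ -163.33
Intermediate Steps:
s(P) = P**2
C(T) = 1
j(M, H) = 1 + H + M (j(M, H) = (M + H) + 1 = (H + M) + 1 = 1 + H + M)
(j(3, 1*(-2/3))*49)*h(-5) = ((1 + 1*(-2/3) + 3)*49)*(5/(-5)) = ((1 + 1*(-2*1/3) + 3)*49)*(5*(-1/5)) = ((1 + 1*(-2/3) + 3)*49)*(-1) = ((1 - 2/3 + 3)*49)*(-1) = ((10/3)*49)*(-1) = (490/3)*(-1) = -490/3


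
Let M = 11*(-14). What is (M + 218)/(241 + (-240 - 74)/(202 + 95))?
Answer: 19008/71263 ≈ 0.26673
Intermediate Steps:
M = -154
(M + 218)/(241 + (-240 - 74)/(202 + 95)) = (-154 + 218)/(241 + (-240 - 74)/(202 + 95)) = 64/(241 - 314/297) = 64/(71263/297) = 64*(297/71263) = 19008/71263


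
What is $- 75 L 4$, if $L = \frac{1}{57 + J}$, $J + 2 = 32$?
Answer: $- \frac{100}{29} \approx -3.4483$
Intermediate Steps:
$J = 30$ ($J = -2 + 32 = 30$)
$L = \frac{1}{87}$ ($L = \frac{1}{57 + 30} = \frac{1}{87} \approx 0.011494$)
$- 75 L 4 = \left(-75\right) \frac{1}{87} \cdot 4 = \left(- \frac{25}{29}\right) 4 = - \frac{100}{29}$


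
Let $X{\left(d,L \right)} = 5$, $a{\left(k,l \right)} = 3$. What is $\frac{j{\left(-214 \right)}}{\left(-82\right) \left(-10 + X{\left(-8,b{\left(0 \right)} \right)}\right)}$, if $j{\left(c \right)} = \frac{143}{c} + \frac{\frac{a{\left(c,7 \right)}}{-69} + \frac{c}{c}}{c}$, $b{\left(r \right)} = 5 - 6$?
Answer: $- \frac{3311}{2018020} \approx -0.0016407$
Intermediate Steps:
$b{\left(r \right)} = -1$ ($b{\left(r \right)} = 5 - 6 = -1$)
$j{\left(c \right)} = \frac{3311}{23 c}$ ($j{\left(c \right)} = \frac{143}{c} + \frac{\frac{3}{-69} + \frac{c}{c}}{c} = \frac{143}{c} + \frac{3 \left(- \frac{1}{69}\right) + 1}{c} = \frac{143}{c} + \frac{- \frac{1}{23} + 1}{c} = \frac{143}{c} + \frac{22}{23 c} = \frac{3311}{23 c}$)
$\frac{j{\left(-214 \right)}}{\left(-82\right) \left(-10 + X{\left(-8,b{\left(0 \right)} \right)}\right)} = \frac{\frac{3311}{23} \frac{1}{-214}}{\left(-82\right) \left(-10 + 5\right)} = \frac{\frac{3311}{23} \left(- \frac{1}{214}\right)}{\left(-82\right) \left(-5\right)} = - \frac{3311}{4922 \cdot 410} = \left(- \frac{3311}{4922}\right) \frac{1}{410} = - \frac{3311}{2018020}$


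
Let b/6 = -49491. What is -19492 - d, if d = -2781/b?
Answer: -214373119/10998 ≈ -19492.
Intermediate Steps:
b = -296946 (b = 6*(-49491) = -296946)
d = 103/10998 (d = -2781/(-296946) = -2781*(-1/296946) = 103/10998 ≈ 0.0093653)
-19492 - d = -19492 - 1*103/10998 = -19492 - 103/10998 = -214373119/10998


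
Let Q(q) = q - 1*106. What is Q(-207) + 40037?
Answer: 39724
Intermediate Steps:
Q(q) = -106 + q (Q(q) = q - 106 = -106 + q)
Q(-207) + 40037 = (-106 - 207) + 40037 = -313 + 40037 = 39724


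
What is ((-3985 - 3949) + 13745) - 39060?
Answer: -33249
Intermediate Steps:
((-3985 - 3949) + 13745) - 39060 = (-7934 + 13745) - 39060 = 5811 - 39060 = -33249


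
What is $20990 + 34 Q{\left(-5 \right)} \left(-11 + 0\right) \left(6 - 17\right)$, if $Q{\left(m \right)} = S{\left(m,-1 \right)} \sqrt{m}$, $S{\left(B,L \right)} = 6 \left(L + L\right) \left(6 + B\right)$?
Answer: $20990 - 49368 i \sqrt{5} \approx 20990.0 - 1.1039 \cdot 10^{5} i$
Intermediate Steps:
$S{\left(B,L \right)} = 12 L \left(6 + B\right)$ ($S{\left(B,L \right)} = 6 \cdot 2 L \left(6 + B\right) = 12 L \left(6 + B\right)$)
$Q{\left(m \right)} = \sqrt{m} \left(-72 - 12 m\right)$ ($Q{\left(m \right)} = 12 \left(-1\right) \left(6 + m\right) \sqrt{m} = \left(-72 - 12 m\right) \sqrt{m} = \sqrt{m} \left(-72 - 12 m\right)$)
$20990 + 34 Q{\left(-5 \right)} \left(-11 + 0\right) \left(6 - 17\right) = 20990 + 34 \cdot 12 \sqrt{-5} \left(-6 - -5\right) \left(-11 + 0\right) \left(6 - 17\right) = 20990 + 34 \cdot 12 i \sqrt{5} \left(-6 + 5\right) \left(\left(-11\right) \left(-11\right)\right) = 20990 + 34 \cdot 12 i \sqrt{5} \left(-1\right) 121 = 20990 + 34 \left(- 12 i \sqrt{5}\right) 121 = 20990 + - 408 i \sqrt{5} \cdot 121 = 20990 - 49368 i \sqrt{5}$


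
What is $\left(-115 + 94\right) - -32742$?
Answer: $32721$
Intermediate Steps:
$\left(-115 + 94\right) - -32742 = -21 + 32742 = 32721$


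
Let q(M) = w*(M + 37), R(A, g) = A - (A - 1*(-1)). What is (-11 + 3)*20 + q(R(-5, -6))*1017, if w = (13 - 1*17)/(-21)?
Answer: 47696/7 ≈ 6813.7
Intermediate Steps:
R(A, g) = -1 (R(A, g) = A - (A + 1) = A - (1 + A) = A + (-1 - A) = -1)
w = 4/21 (w = (13 - 17)*(-1/21) = -4*(-1/21) = 4/21 ≈ 0.19048)
q(M) = 148/21 + 4*M/21 (q(M) = 4*(M + 37)/21 = 4*(37 + M)/21 = 148/21 + 4*M/21)
(-11 + 3)*20 + q(R(-5, -6))*1017 = (-11 + 3)*20 + (148/21 + (4/21)*(-1))*1017 = -8*20 + (148/21 - 4/21)*1017 = -160 + (48/7)*1017 = -160 + 48816/7 = 47696/7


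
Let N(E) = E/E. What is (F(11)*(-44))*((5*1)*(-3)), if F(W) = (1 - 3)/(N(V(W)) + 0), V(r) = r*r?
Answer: -1320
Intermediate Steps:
V(r) = r²
N(E) = 1
F(W) = -2 (F(W) = (1 - 3)/(1 + 0) = -2/1 = -2*1 = -2)
(F(11)*(-44))*((5*1)*(-3)) = (-2*(-44))*((5*1)*(-3)) = 88*(5*(-3)) = 88*(-15) = -1320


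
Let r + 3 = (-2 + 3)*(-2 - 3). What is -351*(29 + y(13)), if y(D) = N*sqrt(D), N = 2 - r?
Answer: -10179 - 3510*sqrt(13) ≈ -22835.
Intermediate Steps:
r = -8 (r = -3 + (-2 + 3)*(-2 - 3) = -3 + 1*(-5) = -3 - 5 = -8)
N = 10 (N = 2 - 1*(-8) = 2 + 8 = 10)
y(D) = 10*sqrt(D)
-351*(29 + y(13)) = -351*(29 + 10*sqrt(13)) = -10179 - 3510*sqrt(13)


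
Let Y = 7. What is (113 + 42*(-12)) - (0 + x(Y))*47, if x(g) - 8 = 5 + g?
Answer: -1331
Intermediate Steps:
x(g) = 13 + g (x(g) = 8 + (5 + g) = 13 + g)
(113 + 42*(-12)) - (0 + x(Y))*47 = (113 + 42*(-12)) - (0 + (13 + 7))*47 = (113 - 504) - (0 + 20)*47 = -391 - 20*47 = -391 - 1*940 = -391 - 940 = -1331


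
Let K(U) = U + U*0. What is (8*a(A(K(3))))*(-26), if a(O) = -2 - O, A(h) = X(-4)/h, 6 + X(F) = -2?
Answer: -416/3 ≈ -138.67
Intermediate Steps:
K(U) = U (K(U) = U + 0 = U)
X(F) = -8 (X(F) = -6 - 2 = -8)
A(h) = -8/h
(8*a(A(K(3))))*(-26) = (8*(-2 - (-8)/3))*(-26) = (8*(-2 - 1*(-8/3)))*(-26) = (8*(-2 + 8/3))*(-26) = (8*(⅔))*(-26) = (16/3)*(-26) = -416/3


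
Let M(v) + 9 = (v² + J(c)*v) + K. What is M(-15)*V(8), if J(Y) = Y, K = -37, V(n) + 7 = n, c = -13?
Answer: 374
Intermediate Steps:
V(n) = -7 + n
M(v) = -46 + v² - 13*v (M(v) = -9 + ((v² - 13*v) - 37) = -9 + (-37 + v² - 13*v) = -46 + v² - 13*v)
M(-15)*V(8) = (-46 + (-15)² - 13*(-15))*(-7 + 8) = (-46 + 225 + 195)*1 = 374*1 = 374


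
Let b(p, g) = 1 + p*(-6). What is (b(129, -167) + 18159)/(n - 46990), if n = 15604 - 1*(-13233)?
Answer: -17386/18153 ≈ -0.95775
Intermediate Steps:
b(p, g) = 1 - 6*p
n = 28837 (n = 15604 + 13233 = 28837)
(b(129, -167) + 18159)/(n - 46990) = ((1 - 6*129) + 18159)/(28837 - 46990) = ((1 - 774) + 18159)/(-18153) = (-773 + 18159)*(-1/18153) = 17386*(-1/18153) = -17386/18153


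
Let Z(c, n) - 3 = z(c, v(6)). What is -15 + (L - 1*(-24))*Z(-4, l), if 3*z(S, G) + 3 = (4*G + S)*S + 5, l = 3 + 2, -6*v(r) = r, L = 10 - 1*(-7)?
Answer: 1718/3 ≈ 572.67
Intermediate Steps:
L = 17 (L = 10 + 7 = 17)
v(r) = -r/6
l = 5
z(S, G) = ⅔ + S*(S + 4*G)/3 (z(S, G) = -1 + ((4*G + S)*S + 5)/3 = -1 + ((S + 4*G)*S + 5)/3 = -1 + (S*(S + 4*G) + 5)/3 = -1 + (5 + S*(S + 4*G))/3 = -1 + (5/3 + S*(S + 4*G)/3) = ⅔ + S*(S + 4*G)/3)
Z(c, n) = 11/3 - 4*c/3 + c²/3 (Z(c, n) = 3 + (⅔ + c²/3 + 4*(-⅙*6)*c/3) = 3 + (⅔ + c²/3 + (4/3)*(-1)*c) = 3 + (⅔ + c²/3 - 4*c/3) = 3 + (⅔ - 4*c/3 + c²/3) = 11/3 - 4*c/3 + c²/3)
-15 + (L - 1*(-24))*Z(-4, l) = -15 + (17 - 1*(-24))*(11/3 - 4/3*(-4) + (⅓)*(-4)²) = -15 + (17 + 24)*(11/3 + 16/3 + (⅓)*16) = -15 + 41*(11/3 + 16/3 + 16/3) = -15 + 41*(43/3) = -15 + 1763/3 = 1718/3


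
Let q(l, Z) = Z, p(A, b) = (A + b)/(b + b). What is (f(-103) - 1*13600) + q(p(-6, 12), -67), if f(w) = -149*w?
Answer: 1680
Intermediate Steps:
p(A, b) = (A + b)/(2*b) (p(A, b) = (A + b)/((2*b)) = (A + b)*(1/(2*b)) = (A + b)/(2*b))
(f(-103) - 1*13600) + q(p(-6, 12), -67) = (-149*(-103) - 1*13600) - 67 = (15347 - 13600) - 67 = 1747 - 67 = 1680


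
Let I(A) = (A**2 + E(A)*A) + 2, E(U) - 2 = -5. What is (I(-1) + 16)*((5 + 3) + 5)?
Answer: 286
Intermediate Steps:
E(U) = -3 (E(U) = 2 - 5 = -3)
I(A) = 2 + A**2 - 3*A (I(A) = (A**2 - 3*A) + 2 = 2 + A**2 - 3*A)
(I(-1) + 16)*((5 + 3) + 5) = ((2 + (-1)**2 - 3*(-1)) + 16)*((5 + 3) + 5) = ((2 + 1 + 3) + 16)*(8 + 5) = (6 + 16)*13 = 22*13 = 286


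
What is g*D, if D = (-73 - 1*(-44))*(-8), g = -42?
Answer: -9744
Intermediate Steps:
D = 232 (D = (-73 + 44)*(-8) = -29*(-8) = 232)
g*D = -42*232 = -9744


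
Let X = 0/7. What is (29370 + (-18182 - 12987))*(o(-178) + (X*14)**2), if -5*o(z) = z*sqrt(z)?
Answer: -320222*I*sqrt(178)/5 ≈ -8.5446e+5*I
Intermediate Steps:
X = 0 (X = 0*(1/7) = 0)
o(z) = -z**(3/2)/5 (o(z) = -z*sqrt(z)/5 = -z**(3/2)/5)
(29370 + (-18182 - 12987))*(o(-178) + (X*14)**2) = (29370 + (-18182 - 12987))*(-(-178)*I*sqrt(178)/5 + (0*14)**2) = (29370 - 31169)*(-(-178)*I*sqrt(178)/5 + 0**2) = -1799*(178*I*sqrt(178)/5 + 0) = -320222*I*sqrt(178)/5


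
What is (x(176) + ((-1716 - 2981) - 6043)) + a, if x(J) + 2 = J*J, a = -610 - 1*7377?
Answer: 12247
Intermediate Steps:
a = -7987 (a = -610 - 7377 = -7987)
x(J) = -2 + J² (x(J) = -2 + J*J = -2 + J²)
(x(176) + ((-1716 - 2981) - 6043)) + a = ((-2 + 176²) + ((-1716 - 2981) - 6043)) - 7987 = ((-2 + 30976) + (-4697 - 6043)) - 7987 = (30974 - 10740) - 7987 = 20234 - 7987 = 12247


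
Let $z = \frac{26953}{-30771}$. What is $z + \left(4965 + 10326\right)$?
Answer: $\frac{470492408}{30771} \approx 15290.0$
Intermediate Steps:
$z = - \frac{26953}{30771}$ ($z = 26953 \left(- \frac{1}{30771}\right) = - \frac{26953}{30771} \approx -0.87592$)
$z + \left(4965 + 10326\right) = - \frac{26953}{30771} + \left(4965 + 10326\right) = - \frac{26953}{30771} + 15291 = \frac{470492408}{30771}$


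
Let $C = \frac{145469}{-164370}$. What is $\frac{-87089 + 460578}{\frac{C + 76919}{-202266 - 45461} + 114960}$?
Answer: $\frac{15208056383008110}{4681030605339839} \approx 3.2489$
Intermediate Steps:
$C = - \frac{145469}{164370}$ ($C = 145469 \left(- \frac{1}{164370}\right) = - \frac{145469}{164370} \approx -0.88501$)
$\frac{-87089 + 460578}{\frac{C + 76919}{-202266 - 45461} + 114960} = \frac{-87089 + 460578}{\frac{- \frac{145469}{164370} + 76919}{-202266 - 45461} + 114960} = \frac{373489}{\frac{12643030561}{164370 \left(-247727\right)} + 114960} = \frac{373489}{\frac{12643030561}{164370} \left(- \frac{1}{247727}\right) + 114960} = \frac{373489}{- \frac{12643030561}{40718886990} + 114960} = \frac{373489}{\frac{4681030605339839}{40718886990}} = 373489 \cdot \frac{40718886990}{4681030605339839} = \frac{15208056383008110}{4681030605339839}$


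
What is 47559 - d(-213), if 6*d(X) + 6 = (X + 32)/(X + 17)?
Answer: 55930379/1176 ≈ 47560.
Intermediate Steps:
d(X) = -1 + (32 + X)/(6*(17 + X)) (d(X) = -1 + ((X + 32)/(X + 17))/6 = -1 + ((32 + X)/(17 + X))/6 = -1 + (32 + X)/(6*(17 + X)))
47559 - d(-213) = 47559 - 5*(-14 - 1*(-213))/(6*(17 - 213)) = 47559 - 5*(-14 + 213)/(6*(-196)) = 47559 - 5*(-1)*199/(6*196) = 47559 - 1*(-995/1176) = 47559 + 995/1176 = 55930379/1176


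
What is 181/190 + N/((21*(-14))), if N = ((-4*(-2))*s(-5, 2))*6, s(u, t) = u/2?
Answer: 12669/9310 ≈ 1.3608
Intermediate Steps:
s(u, t) = u/2 (s(u, t) = u*(1/2) = u/2)
N = -120 (N = ((-4*(-2))*((1/2)*(-5)))*6 = (8*(-5/2))*6 = -20*6 = -120)
181/190 + N/((21*(-14))) = 181/190 - 120/(21*(-14)) = 181*(1/190) - 120/(-294) = 181/190 - 120*(-1/294) = 181/190 + 20/49 = 12669/9310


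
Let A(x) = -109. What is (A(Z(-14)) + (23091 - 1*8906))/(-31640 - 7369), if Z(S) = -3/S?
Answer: -4692/13003 ≈ -0.36084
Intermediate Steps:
(A(Z(-14)) + (23091 - 1*8906))/(-31640 - 7369) = (-109 + (23091 - 1*8906))/(-31640 - 7369) = (-109 + (23091 - 8906))/(-39009) = (-109 + 14185)*(-1/39009) = 14076*(-1/39009) = -4692/13003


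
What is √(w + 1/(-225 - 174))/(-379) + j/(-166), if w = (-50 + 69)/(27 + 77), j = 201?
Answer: -201/166 - √77566398/7863492 ≈ -1.2120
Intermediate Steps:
w = 19/104 ≈ 0.18269
√(w + 1/(-225 - 174))/(-379) + j/(-166) = √(19/104 + 1/(-225 - 174))/(-379) + 201/(-166) = √(19/104 + 1/(-399))*(-1/379) + 201*(-1/166) = √(19/104 - 1/399)*(-1/379) - 201/166 = √(7477/41496)*(-1/379) - 201/166 = (√77566398/20748)*(-1/379) - 201/166 = -√77566398/7863492 - 201/166 = -201/166 - √77566398/7863492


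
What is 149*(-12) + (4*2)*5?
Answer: -1748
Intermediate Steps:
149*(-12) + (4*2)*5 = -1788 + 8*5 = -1788 + 40 = -1748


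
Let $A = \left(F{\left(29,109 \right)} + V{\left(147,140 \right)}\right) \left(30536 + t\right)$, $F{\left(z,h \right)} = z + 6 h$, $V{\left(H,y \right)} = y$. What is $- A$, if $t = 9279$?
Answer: $-32767745$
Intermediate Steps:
$A = 32767745$ ($A = \left(\left(29 + 6 \cdot 109\right) + 140\right) \left(30536 + 9279\right) = \left(\left(29 + 654\right) + 140\right) 39815 = \left(683 + 140\right) 39815 = 823 \cdot 39815 = 32767745$)
$- A = \left(-1\right) 32767745 = -32767745$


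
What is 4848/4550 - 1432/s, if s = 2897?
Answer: 3764528/6590675 ≈ 0.57119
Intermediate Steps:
4848/4550 - 1432/s = 4848/4550 - 1432/2897 = 4848*(1/4550) - 1432*1/2897 = 2424/2275 - 1432/2897 = 3764528/6590675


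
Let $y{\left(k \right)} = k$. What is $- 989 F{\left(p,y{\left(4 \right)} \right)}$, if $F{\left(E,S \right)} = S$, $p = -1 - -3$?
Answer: $-3956$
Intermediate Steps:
$p = 2$ ($p = -1 + 3 = 2$)
$- 989 F{\left(p,y{\left(4 \right)} \right)} = \left(-989\right) 4 = -3956$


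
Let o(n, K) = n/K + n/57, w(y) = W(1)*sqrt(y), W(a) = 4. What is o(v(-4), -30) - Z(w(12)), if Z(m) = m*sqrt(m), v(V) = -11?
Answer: 33/190 - 16*sqrt(2)*3**(3/4) ≈ -51.406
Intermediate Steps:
w(y) = 4*sqrt(y)
o(n, K) = n/57 + n/K (o(n, K) = n/K + n*(1/57) = n/K + n/57 = n/57 + n/K)
Z(m) = m**(3/2)
o(v(-4), -30) - Z(w(12)) = ((1/57)*(-11) - 11/(-30)) - (4*sqrt(12))**(3/2) = (-11/57 - 11*(-1/30)) - (4*(2*sqrt(3)))**(3/2) = (-11/57 + 11/30) - (8*sqrt(3))**(3/2) = 33/190 - 16*sqrt(2)*3**(3/4)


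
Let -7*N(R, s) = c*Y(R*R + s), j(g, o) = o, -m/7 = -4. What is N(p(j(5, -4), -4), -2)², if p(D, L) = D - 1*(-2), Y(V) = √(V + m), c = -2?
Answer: 120/49 ≈ 2.4490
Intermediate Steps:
m = 28 (m = -7*(-4) = 28)
Y(V) = √(28 + V) (Y(V) = √(V + 28) = √(28 + V))
p(D, L) = 2 + D (p(D, L) = D + 2 = 2 + D)
N(R, s) = 2*√(28 + s + R²)/7 (N(R, s) = -(-2)*√(28 + (R*R + s))/7 = -(-2)*√(28 + (R² + s))/7 = -(-2)*√(28 + (s + R²))/7 = -(-2)*√(28 + s + R²)/7 = 2*√(28 + s + R²)/7)
N(p(j(5, -4), -4), -2)² = (2*√(28 - 2 + (2 - 4)²)/7)² = (2*√(28 - 2 + (-2)²)/7)² = (2*√(28 - 2 + 4)/7)² = (2*√30/7)² = 120/49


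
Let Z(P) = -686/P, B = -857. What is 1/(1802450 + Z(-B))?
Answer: 857/1544698964 ≈ 5.5480e-7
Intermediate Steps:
1/(1802450 + Z(-B)) = 1/(1802450 - 686/((-1*(-857)))) = 1/(1802450 - 686/857) = 1/(1544698964/857) = 857/1544698964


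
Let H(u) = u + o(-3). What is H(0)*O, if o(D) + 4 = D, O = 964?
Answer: -6748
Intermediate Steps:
o(D) = -4 + D
H(u) = -7 + u (H(u) = u + (-4 - 3) = u - 7 = -7 + u)
H(0)*O = (-7 + 0)*964 = -7*964 = -6748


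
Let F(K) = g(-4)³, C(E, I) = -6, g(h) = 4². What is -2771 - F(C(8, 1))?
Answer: -6867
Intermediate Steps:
g(h) = 16
F(K) = 4096 (F(K) = 16³ = 4096)
-2771 - F(C(8, 1)) = -2771 - 1*4096 = -2771 - 4096 = -6867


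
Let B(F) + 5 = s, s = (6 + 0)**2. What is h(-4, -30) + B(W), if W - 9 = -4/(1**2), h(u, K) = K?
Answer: 1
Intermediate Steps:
W = 5 (W = 9 - 4/(1**2) = 9 - 4/1 = 9 - 4*1 = 9 - 4 = 5)
s = 36 (s = 6**2 = 36)
B(F) = 31 (B(F) = -5 + 36 = 31)
h(-4, -30) + B(W) = -30 + 31 = 1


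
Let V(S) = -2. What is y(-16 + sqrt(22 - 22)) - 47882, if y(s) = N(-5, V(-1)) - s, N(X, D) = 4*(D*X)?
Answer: -47826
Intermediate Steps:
N(X, D) = 4*D*X
y(s) = 40 - s (y(s) = 4*(-2)*(-5) - s = 40 - s)
y(-16 + sqrt(22 - 22)) - 47882 = (40 - (-16 + sqrt(22 - 22))) - 47882 = (40 - (-16 + sqrt(0))) - 47882 = (40 - (-16 + 0)) - 47882 = (40 - 1*(-16)) - 47882 = (40 + 16) - 47882 = 56 - 47882 = -47826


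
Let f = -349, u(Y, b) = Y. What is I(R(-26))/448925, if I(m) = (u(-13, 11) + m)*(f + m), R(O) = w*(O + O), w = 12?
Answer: 619801/448925 ≈ 1.3806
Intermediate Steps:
R(O) = 24*O (R(O) = 12*(O + O) = 12*(2*O) = 24*O)
I(m) = (-349 + m)*(-13 + m) (I(m) = (-13 + m)*(-349 + m) = (-349 + m)*(-13 + m))
I(R(-26))/448925 = (4537 + (24*(-26))**2 - 8688*(-26))/448925 = (4537 + (-624)**2 - 362*(-624))*(1/448925) = (4537 + 389376 + 225888)*(1/448925) = 619801*(1/448925) = 619801/448925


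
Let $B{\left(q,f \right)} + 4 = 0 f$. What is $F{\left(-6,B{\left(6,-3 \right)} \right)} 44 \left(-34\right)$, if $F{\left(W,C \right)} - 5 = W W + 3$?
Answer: $-65824$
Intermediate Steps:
$B{\left(q,f \right)} = -4$ ($B{\left(q,f \right)} = -4 + 0 f = -4 + 0 = -4$)
$F{\left(W,C \right)} = 8 + W^{2}$ ($F{\left(W,C \right)} = 5 + \left(W W + 3\right) = 5 + \left(W^{2} + 3\right) = 5 + \left(3 + W^{2}\right) = 8 + W^{2}$)
$F{\left(-6,B{\left(6,-3 \right)} \right)} 44 \left(-34\right) = \left(8 + \left(-6\right)^{2}\right) 44 \left(-34\right) = \left(8 + 36\right) 44 \left(-34\right) = 44 \cdot 44 \left(-34\right) = 1936 \left(-34\right) = -65824$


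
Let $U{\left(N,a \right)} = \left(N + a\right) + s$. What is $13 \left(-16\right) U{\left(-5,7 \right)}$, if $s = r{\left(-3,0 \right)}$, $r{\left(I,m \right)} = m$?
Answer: $-416$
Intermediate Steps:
$s = 0$
$U{\left(N,a \right)} = N + a$ ($U{\left(N,a \right)} = \left(N + a\right) + 0 = N + a$)
$13 \left(-16\right) U{\left(-5,7 \right)} = 13 \left(-16\right) \left(-5 + 7\right) = \left(-208\right) 2 = -416$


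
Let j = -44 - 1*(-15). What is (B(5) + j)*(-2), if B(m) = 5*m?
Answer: 8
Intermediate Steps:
j = -29 (j = -44 + 15 = -29)
(B(5) + j)*(-2) = (5*5 - 29)*(-2) = (25 - 29)*(-2) = -4*(-2) = 8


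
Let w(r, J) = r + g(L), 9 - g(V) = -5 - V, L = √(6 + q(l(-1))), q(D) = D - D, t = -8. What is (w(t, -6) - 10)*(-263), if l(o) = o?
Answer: 1052 - 263*√6 ≈ 407.78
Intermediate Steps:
q(D) = 0
L = √6 (L = √(6 + 0) = √6 ≈ 2.4495)
g(V) = 14 + V (g(V) = 9 - (-5 - V) = 9 + (5 + V) = 14 + V)
w(r, J) = 14 + r + √6 (w(r, J) = r + (14 + √6) = 14 + r + √6)
(w(t, -6) - 10)*(-263) = ((14 - 8 + √6) - 10)*(-263) = ((6 + √6) - 10)*(-263) = (-4 + √6)*(-263) = 1052 - 263*√6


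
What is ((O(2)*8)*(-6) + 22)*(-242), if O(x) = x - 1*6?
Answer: -51788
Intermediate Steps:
O(x) = -6 + x (O(x) = x - 6 = -6 + x)
((O(2)*8)*(-6) + 22)*(-242) = (((-6 + 2)*8)*(-6) + 22)*(-242) = (-4*8*(-6) + 22)*(-242) = (-32*(-6) + 22)*(-242) = (192 + 22)*(-242) = 214*(-242) = -51788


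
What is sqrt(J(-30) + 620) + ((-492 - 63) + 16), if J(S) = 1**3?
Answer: -539 + 3*sqrt(69) ≈ -514.08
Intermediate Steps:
J(S) = 1
sqrt(J(-30) + 620) + ((-492 - 63) + 16) = sqrt(1 + 620) + ((-492 - 63) + 16) = sqrt(621) + (-555 + 16) = 3*sqrt(69) - 539 = -539 + 3*sqrt(69)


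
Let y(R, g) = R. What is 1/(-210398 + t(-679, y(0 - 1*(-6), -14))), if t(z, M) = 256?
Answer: -1/210142 ≈ -4.7587e-6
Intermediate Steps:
1/(-210398 + t(-679, y(0 - 1*(-6), -14))) = 1/(-210398 + 256) = 1/(-210142) = -1/210142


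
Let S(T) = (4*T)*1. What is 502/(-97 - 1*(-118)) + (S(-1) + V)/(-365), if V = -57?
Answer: 184511/7665 ≈ 24.072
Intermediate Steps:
S(T) = 4*T
502/(-97 - 1*(-118)) + (S(-1) + V)/(-365) = 502/(-97 - 1*(-118)) + (4*(-1) - 57)/(-365) = 502/(-97 + 118) + (-4 - 57)*(-1/365) = 502/21 - 61*(-1/365) = 502*(1/21) + 61/365 = 502/21 + 61/365 = 184511/7665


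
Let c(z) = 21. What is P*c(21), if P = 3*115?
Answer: 7245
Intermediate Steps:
P = 345
P*c(21) = 345*21 = 7245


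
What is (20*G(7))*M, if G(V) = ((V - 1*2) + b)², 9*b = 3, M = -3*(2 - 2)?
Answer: 0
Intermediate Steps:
M = 0 (M = -3*0 = 0)
b = ⅓ (b = (⅑)*3 = ⅓ ≈ 0.33333)
G(V) = (-5/3 + V)² (G(V) = ((V - 1*2) + ⅓)² = ((V - 2) + ⅓)² = ((-2 + V) + ⅓)² = (-5/3 + V)²)
(20*G(7))*M = (20*((-5 + 3*7)²/9))*0 = (20*((-5 + 21)²/9))*0 = (20*((⅑)*16²))*0 = (20*((⅑)*256))*0 = (20*(256/9))*0 = (5120/9)*0 = 0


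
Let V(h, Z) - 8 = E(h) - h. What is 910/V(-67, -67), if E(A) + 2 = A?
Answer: 455/3 ≈ 151.67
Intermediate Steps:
E(A) = -2 + A
V(h, Z) = 6 (V(h, Z) = 8 + ((-2 + h) - h) = 8 - 2 = 6)
910/V(-67, -67) = 910/6 = 910*(⅙) = 455/3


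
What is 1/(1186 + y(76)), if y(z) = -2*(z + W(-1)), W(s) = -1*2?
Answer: 1/1038 ≈ 0.00096339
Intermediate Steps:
W(s) = -2
y(z) = 4 - 2*z (y(z) = -2*(z - 2) = -2*(-2 + z) = 4 - 2*z)
1/(1186 + y(76)) = 1/(1186 + (4 - 2*76)) = 1/(1186 + (4 - 152)) = 1/(1186 - 148) = 1/1038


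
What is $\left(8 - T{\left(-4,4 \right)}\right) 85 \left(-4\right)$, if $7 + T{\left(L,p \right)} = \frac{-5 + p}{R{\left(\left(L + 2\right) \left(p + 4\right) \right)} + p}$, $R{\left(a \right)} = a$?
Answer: $- \frac{15215}{3} \approx -5071.7$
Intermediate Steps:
$T{\left(L,p \right)} = -7 + \frac{-5 + p}{p + \left(2 + L\right) \left(4 + p\right)}$ ($T{\left(L,p \right)} = -7 + \frac{-5 + p}{\left(L + 2\right) \left(p + 4\right) + p} = -7 + \frac{-5 + p}{\left(2 + L\right) \left(4 + p\right) + p} = -7 + \frac{-5 + p}{p + \left(2 + L\right) \left(4 + p\right)}$)
$\left(8 - T{\left(-4,4 \right)}\right) 85 \left(-4\right) = \left(8 - \frac{-61 - -112 - 80 - \left(-28\right) 4}{8 + 3 \cdot 4 + 4 \left(-4\right) - 16}\right) 85 \left(-4\right) = \left(8 - \frac{-61 + 112 - 80 + 112}{8 + 12 - 16 - 16}\right) 85 \left(-4\right) = \left(8 - \frac{1}{-12} \cdot 83\right) 85 \left(-4\right) = \left(8 - \left(- \frac{1}{12}\right) 83\right) 85 \left(-4\right) = \left(8 - - \frac{83}{12}\right) 85 \left(-4\right) = \left(8 + \frac{83}{12}\right) 85 \left(-4\right) = \frac{179}{12} \cdot 85 \left(-4\right) = \frac{15215}{12} \left(-4\right) = - \frac{15215}{3}$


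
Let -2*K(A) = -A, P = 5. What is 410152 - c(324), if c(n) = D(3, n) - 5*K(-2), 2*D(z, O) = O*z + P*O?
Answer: 408851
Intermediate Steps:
D(z, O) = 5*O/2 + O*z/2 (D(z, O) = (O*z + 5*O)/2 = (5*O + O*z)/2 = 5*O/2 + O*z/2)
K(A) = A/2 (K(A) = -(-1)*A/2 = A/2)
c(n) = 5 + 4*n (c(n) = n*(5 + 3)/2 - 5*(-2)/2 = (½)*n*8 - 5*(-1) = 4*n + 5 = 5 + 4*n)
410152 - c(324) = 410152 - (5 + 4*324) = 410152 - (5 + 1296) = 410152 - 1*1301 = 410152 - 1301 = 408851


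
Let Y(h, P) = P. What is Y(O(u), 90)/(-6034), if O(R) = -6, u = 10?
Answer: -45/3017 ≈ -0.014915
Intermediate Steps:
Y(O(u), 90)/(-6034) = 90/(-6034) = 90*(-1/6034) = -45/3017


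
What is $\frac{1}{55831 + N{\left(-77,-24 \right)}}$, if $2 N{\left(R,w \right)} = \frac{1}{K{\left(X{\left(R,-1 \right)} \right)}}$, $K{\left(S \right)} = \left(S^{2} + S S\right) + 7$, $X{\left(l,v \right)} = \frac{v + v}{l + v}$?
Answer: $\frac{21298}{1189090159} \approx 1.7911 \cdot 10^{-5}$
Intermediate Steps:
$X{\left(l,v \right)} = \frac{2 v}{l + v}$
$K{\left(S \right)} = 7 + 2 S^{2}$ ($K{\left(S \right)} = \left(S^{2} + S^{2}\right) + 7 = 2 S^{2} + 7 = 7 + 2 S^{2}$)
$N{\left(R,w \right)} = \frac{1}{2 \left(7 + \frac{8}{\left(-1 + R\right)^{2}}\right)}$ ($N{\left(R,w \right)} = \frac{1}{2 \left(7 + 2 \left(2 \left(-1\right) \frac{1}{R - 1}\right)^{2}\right)} = \frac{1}{2 \left(7 + 2 \left(2 \left(-1\right) \frac{1}{-1 + R}\right)^{2}\right)} = \frac{1}{2 \left(7 + 2 \left(- \frac{2}{-1 + R}\right)^{2}\right)} = \frac{1}{2 \left(7 + 2 \frac{4}{\left(-1 + R\right)^{2}}\right)} = \frac{1}{2 \left(7 + \frac{8}{\left(-1 + R\right)^{2}}\right)}$)
$\frac{1}{55831 + N{\left(-77,-24 \right)}} = \frac{1}{55831 + \frac{\left(-1 - 77\right)^{2}}{2 \left(8 + 7 \left(-1 - 77\right)^{2}\right)}} = \frac{1}{55831 + \frac{\left(-78\right)^{2}}{2 \left(8 + 7 \left(-78\right)^{2}\right)}} = \frac{1}{55831 + \frac{1}{2} \cdot 6084 \frac{1}{8 + 7 \cdot 6084}} = \frac{1}{55831 + \frac{1}{2} \cdot 6084 \frac{1}{8 + 42588}} = \frac{1}{55831 + \frac{1}{2} \cdot 6084 \cdot \frac{1}{42596}} = \frac{1}{55831 + \frac{1521}{21298}} = \frac{1}{\frac{1189090159}{21298}} = \frac{21298}{1189090159}$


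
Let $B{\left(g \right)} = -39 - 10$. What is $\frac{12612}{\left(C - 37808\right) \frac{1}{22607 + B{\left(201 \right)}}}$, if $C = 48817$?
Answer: $\frac{284501496}{11009} \approx 25843.0$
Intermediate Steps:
$B{\left(g \right)} = -49$
$\frac{12612}{\left(C - 37808\right) \frac{1}{22607 + B{\left(201 \right)}}} = \frac{12612}{\left(48817 - 37808\right) \frac{1}{22607 - 49}} = \frac{12612}{11009 \cdot \frac{1}{22558}} = \frac{12612}{\frac{11009}{22558}} = 12612 \cdot \frac{22558}{11009} = \frac{284501496}{11009}$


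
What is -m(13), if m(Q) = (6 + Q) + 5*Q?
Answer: -84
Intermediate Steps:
m(Q) = 6 + 6*Q
-m(13) = -(6 + 6*13) = -(6 + 78) = -1*84 = -84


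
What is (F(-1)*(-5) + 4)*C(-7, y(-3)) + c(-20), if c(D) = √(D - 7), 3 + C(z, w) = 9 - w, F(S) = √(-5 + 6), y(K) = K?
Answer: -9 + 3*I*√3 ≈ -9.0 + 5.1962*I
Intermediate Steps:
F(S) = 1 (F(S) = √1 = 1)
C(z, w) = 6 - w (C(z, w) = -3 + (9 - w) = 6 - w)
c(D) = √(-7 + D)
(F(-1)*(-5) + 4)*C(-7, y(-3)) + c(-20) = (1*(-5) + 4)*(6 - 1*(-3)) + √(-7 - 20) = (-5 + 4)*(6 + 3) + √(-27) = -1*9 + 3*I*√3 = -9 + 3*I*√3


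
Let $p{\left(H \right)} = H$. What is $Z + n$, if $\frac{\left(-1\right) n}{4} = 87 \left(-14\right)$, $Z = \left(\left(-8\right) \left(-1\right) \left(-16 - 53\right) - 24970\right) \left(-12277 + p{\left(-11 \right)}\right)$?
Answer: $313619208$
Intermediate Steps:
$Z = 313614336$ ($Z = \left(\left(-8\right) \left(-1\right) \left(-16 - 53\right) - 24970\right) \left(-12277 - 11\right) = \left(8 \left(-69\right) - 24970\right) \left(-12288\right) = \left(-552 - 24970\right) \left(-12288\right) = \left(-25522\right) \left(-12288\right) = 313614336$)
$n = 4872$ ($n = - 4 \cdot 87 \left(-14\right) = \left(-4\right) \left(-1218\right) = 4872$)
$Z + n = 313614336 + 4872 = 313619208$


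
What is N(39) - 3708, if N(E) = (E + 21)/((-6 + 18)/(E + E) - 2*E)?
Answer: -938319/253 ≈ -3708.8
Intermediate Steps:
N(E) = (21 + E)/(-2*E + 6/E) (N(E) = (21 + E)/(12/((2*E)) - 2*E) = (21 + E)/(12*(1/(2*E)) - 2*E) = (21 + E)/(6/E - 2*E) = (21 + E)/(-2*E + 6/E))
N(39) - 3708 = -1*39*(21 + 39)/(-6 + 2*39²) - 3708 = -1*39*60/(-6 + 2*1521) - 3708 = -1*39*60/(-6 + 3042) - 3708 = -1*39*60/3036 - 3708 = -1*39*1/3036*60 - 3708 = -195/253 - 3708 = -938319/253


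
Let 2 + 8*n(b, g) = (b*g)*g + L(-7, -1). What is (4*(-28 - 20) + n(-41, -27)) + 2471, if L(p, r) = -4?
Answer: -11663/8 ≈ -1457.9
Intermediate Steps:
n(b, g) = -¾ + b*g²/8 (n(b, g) = -¼ + ((b*g)*g - 4)/8 = -¼ + (b*g² - 4)/8 = -¼ + (-4 + b*g²)/8 = -¼ + (-½ + b*g²/8) = -¾ + b*g²/8)
(4*(-28 - 20) + n(-41, -27)) + 2471 = (4*(-28 - 20) + (-¾ + (⅛)*(-41)*(-27)²)) + 2471 = (4*(-48) + (-¾ + (⅛)*(-41)*729)) + 2471 = (-192 + (-¾ - 29889/8)) + 2471 = (-192 - 29895/8) + 2471 = -31431/8 + 2471 = -11663/8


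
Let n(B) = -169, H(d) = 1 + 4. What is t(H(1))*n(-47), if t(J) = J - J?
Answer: 0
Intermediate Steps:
H(d) = 5
t(J) = 0
t(H(1))*n(-47) = 0*(-169) = 0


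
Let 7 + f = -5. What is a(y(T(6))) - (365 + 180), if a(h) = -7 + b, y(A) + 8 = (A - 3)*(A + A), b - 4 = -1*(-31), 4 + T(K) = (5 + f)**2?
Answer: -517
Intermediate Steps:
f = -12 (f = -7 - 5 = -12)
T(K) = 45 (T(K) = -4 + (5 - 12)**2 = -4 + (-7)**2 = -4 + 49 = 45)
b = 35 (b = 4 - 1*(-31) = 4 + 31 = 35)
y(A) = -8 + 2*A*(-3 + A) (y(A) = -8 + (A - 3)*(A + A) = -8 + (-3 + A)*(2*A) = -8 + 2*A*(-3 + A))
a(h) = 28 (a(h) = -7 + 35 = 28)
a(y(T(6))) - (365 + 180) = 28 - (365 + 180) = 28 - 1*545 = 28 - 545 = -517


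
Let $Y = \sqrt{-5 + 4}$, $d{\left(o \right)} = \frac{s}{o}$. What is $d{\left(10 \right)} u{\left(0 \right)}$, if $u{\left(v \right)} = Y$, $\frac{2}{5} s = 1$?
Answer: $\frac{i}{4} \approx 0.25 i$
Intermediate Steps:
$s = \frac{5}{2}$ ($s = \frac{5}{2} \cdot 1 = \frac{5}{2} \approx 2.5$)
$d{\left(o \right)} = \frac{5}{2 o}$
$Y = i$ ($Y = \sqrt{-1} = i \approx 1.0 i$)
$u{\left(v \right)} = i$
$d{\left(10 \right)} u{\left(0 \right)} = \frac{5}{2 \cdot 10} i = \frac{5}{2} \cdot \frac{1}{10} i = \frac{i}{4}$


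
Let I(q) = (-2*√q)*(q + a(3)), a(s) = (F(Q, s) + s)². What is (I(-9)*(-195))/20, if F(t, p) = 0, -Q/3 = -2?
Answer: 0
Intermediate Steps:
Q = 6 (Q = -3*(-2) = 6)
a(s) = s² (a(s) = (0 + s)² = s²)
I(q) = -2*√q*(9 + q) (I(q) = (-2*√q)*(q + 3²) = (-2*√q)*(q + 9) = (-2*√q)*(9 + q) = -2*√q*(9 + q))
(I(-9)*(-195))/20 = ((2*√(-9)*(-9 - 1*(-9)))*(-195))/20 = ((2*(3*I)*(-9 + 9))*(-195))*(1/20) = ((2*(3*I)*0)*(-195))*(1/20) = (0*(-195))*(1/20) = 0*(1/20) = 0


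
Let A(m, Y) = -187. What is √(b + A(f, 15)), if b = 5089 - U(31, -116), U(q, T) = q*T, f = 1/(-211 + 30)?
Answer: √8498 ≈ 92.185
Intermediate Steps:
f = -1/181 (f = 1/(-181) = -1/181 ≈ -0.0055249)
U(q, T) = T*q
b = 8685 (b = 5089 - (-116)*31 = 5089 - 1*(-3596) = 5089 + 3596 = 8685)
√(b + A(f, 15)) = √(8685 - 187) = √8498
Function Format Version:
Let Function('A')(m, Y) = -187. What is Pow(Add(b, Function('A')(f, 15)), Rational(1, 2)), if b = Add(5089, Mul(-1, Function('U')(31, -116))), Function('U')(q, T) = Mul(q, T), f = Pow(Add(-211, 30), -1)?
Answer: Pow(8498, Rational(1, 2)) ≈ 92.185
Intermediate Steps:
f = Rational(-1, 181) (f = Pow(-181, -1) = Rational(-1, 181) ≈ -0.0055249)
Function('U')(q, T) = Mul(T, q)
b = 8685 (b = Add(5089, Mul(-1, Mul(-116, 31))) = Add(5089, Mul(-1, -3596)) = Add(5089, 3596) = 8685)
Pow(Add(b, Function('A')(f, 15)), Rational(1, 2)) = Pow(Add(8685, -187), Rational(1, 2)) = Pow(8498, Rational(1, 2))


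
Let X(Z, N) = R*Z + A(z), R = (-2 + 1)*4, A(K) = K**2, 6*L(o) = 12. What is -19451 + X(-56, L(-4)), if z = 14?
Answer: -19031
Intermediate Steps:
L(o) = 2 (L(o) = (1/6)*12 = 2)
R = -4 (R = -1*4 = -4)
X(Z, N) = 196 - 4*Z (X(Z, N) = -4*Z + 14**2 = -4*Z + 196 = 196 - 4*Z)
-19451 + X(-56, L(-4)) = -19451 + (196 - 4*(-56)) = -19451 + (196 + 224) = -19451 + 420 = -19031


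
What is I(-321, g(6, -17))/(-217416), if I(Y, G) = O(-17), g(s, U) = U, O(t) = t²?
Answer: -289/217416 ≈ -0.0013292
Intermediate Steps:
I(Y, G) = 289 (I(Y, G) = (-17)² = 289)
I(-321, g(6, -17))/(-217416) = 289/(-217416) = 289*(-1/217416) = -289/217416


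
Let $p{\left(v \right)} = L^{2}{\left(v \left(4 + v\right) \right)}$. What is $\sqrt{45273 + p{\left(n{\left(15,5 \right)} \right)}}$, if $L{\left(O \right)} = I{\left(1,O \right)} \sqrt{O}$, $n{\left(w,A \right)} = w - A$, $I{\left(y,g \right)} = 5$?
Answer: $\sqrt{48773} \approx 220.85$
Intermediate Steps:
$L{\left(O \right)} = 5 \sqrt{O}$
$p{\left(v \right)} = 25 v \left(4 + v\right)$ ($p{\left(v \right)} = \left(5 \sqrt{v \left(4 + v\right)}\right)^{2} = 25 v \left(4 + v\right)$)
$\sqrt{45273 + p{\left(n{\left(15,5 \right)} \right)}} = \sqrt{45273 + 25 \left(15 - 5\right) \left(4 + \left(15 - 5\right)\right)} = \sqrt{45273 + 25 \cdot 10 \left(4 + 10\right)} = \sqrt{45273 + 25 \cdot 10 \cdot 14} = \sqrt{45273 + 3500} = \sqrt{48773}$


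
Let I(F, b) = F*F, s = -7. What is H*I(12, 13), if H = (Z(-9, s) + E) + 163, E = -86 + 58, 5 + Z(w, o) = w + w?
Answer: 16128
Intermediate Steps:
Z(w, o) = -5 + 2*w (Z(w, o) = -5 + (w + w) = -5 + 2*w)
E = -28
I(F, b) = F²
H = 112 (H = ((-5 + 2*(-9)) - 28) + 163 = ((-5 - 18) - 28) + 163 = (-23 - 28) + 163 = -51 + 163 = 112)
H*I(12, 13) = 112*12² = 112*144 = 16128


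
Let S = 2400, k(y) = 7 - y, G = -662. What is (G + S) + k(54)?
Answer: 1691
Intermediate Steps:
(G + S) + k(54) = (-662 + 2400) + (7 - 1*54) = 1738 + (7 - 54) = 1738 - 47 = 1691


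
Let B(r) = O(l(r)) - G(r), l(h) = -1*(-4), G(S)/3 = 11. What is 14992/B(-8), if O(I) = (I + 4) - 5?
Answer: -7496/15 ≈ -499.73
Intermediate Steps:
G(S) = 33 (G(S) = 3*11 = 33)
l(h) = 4
O(I) = -1 + I (O(I) = (4 + I) - 5 = -1 + I)
B(r) = -30 (B(r) = (-1 + 4) - 1*33 = 3 - 33 = -30)
14992/B(-8) = 14992/(-30) = 14992*(-1/30) = -7496/15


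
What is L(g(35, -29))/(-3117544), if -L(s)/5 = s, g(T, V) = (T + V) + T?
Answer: 205/3117544 ≈ 6.5757e-5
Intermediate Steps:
g(T, V) = V + 2*T
L(s) = -5*s
L(g(35, -29))/(-3117544) = -5*(-29 + 2*35)/(-3117544) = -5*(-29 + 70)*(-1/3117544) = -5*41*(-1/3117544) = -205*(-1/3117544) = 205/3117544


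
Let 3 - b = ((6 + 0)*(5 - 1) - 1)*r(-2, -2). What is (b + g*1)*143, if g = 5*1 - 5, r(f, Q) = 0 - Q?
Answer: -6149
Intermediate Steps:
r(f, Q) = -Q
g = 0 (g = 5 - 5 = 0)
b = -43 (b = 3 - ((6 + 0)*(5 - 1) - 1)*(-1*(-2)) = 3 - (6*4 - 1)*2 = 3 - (24 - 1)*2 = 3 - 23*2 = 3 - 1*46 = 3 - 46 = -43)
(b + g*1)*143 = (-43 + 0*1)*143 = (-43 + 0)*143 = -43*143 = -6149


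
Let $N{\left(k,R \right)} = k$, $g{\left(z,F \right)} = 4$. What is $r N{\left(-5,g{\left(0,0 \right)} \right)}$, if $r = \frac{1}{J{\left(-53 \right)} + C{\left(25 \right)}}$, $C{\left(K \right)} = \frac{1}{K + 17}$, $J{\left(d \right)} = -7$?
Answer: $\frac{210}{293} \approx 0.71672$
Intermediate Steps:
$C{\left(K \right)} = \frac{1}{17 + K}$
$r = - \frac{42}{293}$ ($r = \frac{1}{-7 + \frac{1}{17 + 25}} = \frac{1}{-7 + \frac{1}{42}} = \frac{1}{- \frac{293}{42}} = - \frac{42}{293} \approx -0.14334$)
$r N{\left(-5,g{\left(0,0 \right)} \right)} = \left(- \frac{42}{293}\right) \left(-5\right) = \frac{210}{293}$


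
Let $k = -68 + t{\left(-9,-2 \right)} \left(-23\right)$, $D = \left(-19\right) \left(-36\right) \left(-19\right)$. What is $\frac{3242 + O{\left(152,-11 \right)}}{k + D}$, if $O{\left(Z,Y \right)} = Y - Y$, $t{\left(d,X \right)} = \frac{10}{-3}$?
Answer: $- \frac{4863}{19481} \approx -0.24963$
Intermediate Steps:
$t{\left(d,X \right)} = - \frac{10}{3}$ ($t{\left(d,X \right)} = 10 \left(- \frac{1}{3}\right) = - \frac{10}{3}$)
$O{\left(Z,Y \right)} = 0$
$D = -12996$ ($D = 684 \left(-19\right) = -12996$)
$k = \frac{26}{3}$ ($k = -68 - - \frac{230}{3} = -68 + \frac{230}{3} = \frac{26}{3} \approx 8.6667$)
$\frac{3242 + O{\left(152,-11 \right)}}{k + D} = \frac{3242 + 0}{\frac{26}{3} - 12996} = \frac{3242}{- \frac{38962}{3}} = 3242 \left(- \frac{3}{38962}\right) = - \frac{4863}{19481}$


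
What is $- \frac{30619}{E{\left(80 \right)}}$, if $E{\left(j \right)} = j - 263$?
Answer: $\frac{30619}{183} \approx 167.32$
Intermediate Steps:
$E{\left(j \right)} = -263 + j$
$- \frac{30619}{E{\left(80 \right)}} = - \frac{30619}{-263 + 80} = - \frac{30619}{-183} = \left(-30619\right) \left(- \frac{1}{183}\right) = \frac{30619}{183}$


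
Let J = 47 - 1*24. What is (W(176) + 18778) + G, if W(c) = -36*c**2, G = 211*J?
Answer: -1091505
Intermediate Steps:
J = 23 (J = 47 - 24 = 23)
G = 4853 (G = 211*23 = 4853)
(W(176) + 18778) + G = (-36*176**2 + 18778) + 4853 = (-36*30976 + 18778) + 4853 = (-1115136 + 18778) + 4853 = -1096358 + 4853 = -1091505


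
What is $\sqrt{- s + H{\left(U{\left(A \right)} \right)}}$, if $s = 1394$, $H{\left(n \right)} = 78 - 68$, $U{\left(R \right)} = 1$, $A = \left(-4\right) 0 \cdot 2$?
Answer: $2 i \sqrt{346} \approx 37.202 i$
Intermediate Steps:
$A = 0$ ($A = 0 \cdot 2 = 0$)
$H{\left(n \right)} = 10$
$\sqrt{- s + H{\left(U{\left(A \right)} \right)}} = \sqrt{\left(-1\right) 1394 + 10} = \sqrt{-1394 + 10} = \sqrt{-1384} = 2 i \sqrt{346}$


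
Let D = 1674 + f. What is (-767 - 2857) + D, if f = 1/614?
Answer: -1197299/614 ≈ -1950.0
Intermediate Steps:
f = 1/614 ≈ 0.0016287
D = 1027837/614 (D = 1674 + 1/614 = 1027837/614 ≈ 1674.0)
(-767 - 2857) + D = (-767 - 2857) + 1027837/614 = -3624 + 1027837/614 = -1197299/614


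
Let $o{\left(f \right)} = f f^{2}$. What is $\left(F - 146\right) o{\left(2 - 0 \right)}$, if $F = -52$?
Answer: $-1584$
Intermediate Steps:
$o{\left(f \right)} = f^{3}$
$\left(F - 146\right) o{\left(2 - 0 \right)} = \left(-52 - 146\right) \left(2 - 0\right)^{3} = - 198 \left(2 + 0\right)^{3} = - 198 \cdot 2^{3} = \left(-198\right) 8 = -1584$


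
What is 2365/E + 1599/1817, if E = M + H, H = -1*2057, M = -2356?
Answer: 2759182/8018421 ≈ 0.34411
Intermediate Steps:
H = -2057
E = -4413 (E = -2356 - 2057 = -4413)
2365/E + 1599/1817 = 2365/(-4413) + 1599/1817 = 2365*(-1/4413) + 1599*(1/1817) = -2365/4413 + 1599/1817 = 2759182/8018421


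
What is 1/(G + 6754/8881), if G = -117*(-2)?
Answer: 8881/2084908 ≈ 0.0042597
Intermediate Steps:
G = 234
1/(G + 6754/8881) = 1/(234 + 6754/8881) = 1/(2084908/8881) = 8881/2084908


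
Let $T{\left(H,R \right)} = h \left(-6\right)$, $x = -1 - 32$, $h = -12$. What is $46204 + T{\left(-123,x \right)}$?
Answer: $46276$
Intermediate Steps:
$x = -33$ ($x = -1 - 32 = -33$)
$T{\left(H,R \right)} = 72$ ($T{\left(H,R \right)} = \left(-12\right) \left(-6\right) = 72$)
$46204 + T{\left(-123,x \right)} = 46204 + 72 = 46276$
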